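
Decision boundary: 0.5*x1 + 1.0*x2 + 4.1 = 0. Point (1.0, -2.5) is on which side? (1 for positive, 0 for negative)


Compute 0.5 * 1.0 + 1.0 * -2.5 + 4.1
= 0.5 + -2.5 + 4.1
= 2.1
Since 2.1 >= 0, the point is on the positive side.

1


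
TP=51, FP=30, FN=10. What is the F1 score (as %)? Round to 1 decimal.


Precision = TP / (TP + FP) = 51 / 81 = 0.6296
Recall = TP / (TP + FN) = 51 / 61 = 0.8361
F1 = 2 * P * R / (P + R)
= 2 * 0.6296 * 0.8361 / (0.6296 + 0.8361)
= 1.0528 / 1.4657
= 0.7183
As percentage: 71.8%

71.8


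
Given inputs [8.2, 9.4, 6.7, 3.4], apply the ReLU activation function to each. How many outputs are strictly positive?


ReLU(x) = max(0, x) for each element:
ReLU(8.2) = 8.2
ReLU(9.4) = 9.4
ReLU(6.7) = 6.7
ReLU(3.4) = 3.4
Active neurons (>0): 4

4


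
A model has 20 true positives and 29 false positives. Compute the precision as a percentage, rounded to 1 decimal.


Precision = TP / (TP + FP) * 100
= 20 / (20 + 29)
= 20 / 49
= 0.4082
= 40.8%

40.8


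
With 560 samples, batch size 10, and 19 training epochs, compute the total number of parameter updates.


Iterations per epoch = 560 / 10 = 56
Total updates = iterations_per_epoch * epochs
= 56 * 19
= 1064

1064


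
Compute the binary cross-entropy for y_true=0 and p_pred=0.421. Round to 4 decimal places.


For y=0: Loss = -log(1-p)
= -log(1 - 0.421)
= -log(0.579)
= -(-0.5465)
= 0.5465

0.5465


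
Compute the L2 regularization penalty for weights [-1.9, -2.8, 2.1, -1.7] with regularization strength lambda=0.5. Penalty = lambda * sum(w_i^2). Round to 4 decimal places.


Squaring each weight:
(-1.9)^2 = 3.61
(-2.8)^2 = 7.84
2.1^2 = 4.41
(-1.7)^2 = 2.89
Sum of squares = 18.75
Penalty = 0.5 * 18.75 = 9.3750

9.3750


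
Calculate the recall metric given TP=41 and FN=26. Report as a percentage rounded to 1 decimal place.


Recall = TP / (TP + FN) * 100
= 41 / (41 + 26)
= 41 / 67
= 0.6119
= 61.2%

61.2


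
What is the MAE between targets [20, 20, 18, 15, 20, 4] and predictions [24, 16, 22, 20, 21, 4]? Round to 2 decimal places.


Absolute errors: [4, 4, 4, 5, 1, 0]
Sum of absolute errors = 18
MAE = 18 / 6 = 3.00

3.00


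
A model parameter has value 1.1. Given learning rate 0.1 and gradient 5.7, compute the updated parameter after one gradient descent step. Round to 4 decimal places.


w_new = w_old - lr * gradient
= 1.1 - 0.1 * 5.7
= 1.1 - (0.57)
= 0.5300

0.5300


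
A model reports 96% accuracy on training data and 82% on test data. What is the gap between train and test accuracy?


Gap = train_accuracy - test_accuracy
= 96 - 82
= 14%
This gap suggests the model is overfitting.

14


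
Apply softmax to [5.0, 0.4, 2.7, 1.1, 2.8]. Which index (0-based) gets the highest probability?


Softmax is a monotonic transformation, so it preserves the argmax.
We need to find the index of the maximum logit.
Index 0: 5.0
Index 1: 0.4
Index 2: 2.7
Index 3: 1.1
Index 4: 2.8
Maximum logit = 5.0 at index 0

0


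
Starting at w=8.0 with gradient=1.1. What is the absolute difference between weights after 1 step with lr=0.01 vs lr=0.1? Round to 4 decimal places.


With lr=0.01: w_new = 8.0 - 0.01 * 1.1 = 7.989
With lr=0.1: w_new = 8.0 - 0.1 * 1.1 = 7.89
Absolute difference = |7.989 - 7.89|
= 0.0990

0.0990


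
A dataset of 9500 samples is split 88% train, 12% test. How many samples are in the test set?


Train samples = 9500 * 88% = 8360
Test samples = 9500 - 8360
= 1140

1140


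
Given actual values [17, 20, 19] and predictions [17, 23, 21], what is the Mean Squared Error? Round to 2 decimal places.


Differences: [0, -3, -2]
Squared errors: [0, 9, 4]
Sum of squared errors = 13
MSE = 13 / 3 = 4.33

4.33


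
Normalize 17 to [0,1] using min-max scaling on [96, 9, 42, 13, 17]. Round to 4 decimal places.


Min = 9, Max = 96
Range = 96 - 9 = 87
Scaled = (x - min) / (max - min)
= (17 - 9) / 87
= 8 / 87
= 0.0920

0.0920


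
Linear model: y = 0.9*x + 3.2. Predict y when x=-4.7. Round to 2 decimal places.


y = 0.9 * -4.7 + (3.2)
= -4.23 + (3.2)
= -1.03

-1.03


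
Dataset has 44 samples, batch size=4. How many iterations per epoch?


Iterations per epoch = dataset_size / batch_size
= 44 / 4
= 11

11


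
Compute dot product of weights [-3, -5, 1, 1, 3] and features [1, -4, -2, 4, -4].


Element-wise products:
-3 * 1 = -3
-5 * -4 = 20
1 * -2 = -2
1 * 4 = 4
3 * -4 = -12
Sum = -3 + 20 + -2 + 4 + -12
= 7

7


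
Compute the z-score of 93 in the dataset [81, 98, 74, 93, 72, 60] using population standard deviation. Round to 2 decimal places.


Mean = (81 + 98 + 74 + 93 + 72 + 60) / 6 = 79.6667
Variance = sum((x_i - mean)^2) / n = 165.5556
Std = sqrt(165.5556) = 12.8668
Z = (x - mean) / std
= (93 - 79.6667) / 12.8668
= 13.3333 / 12.8668
= 1.04

1.04


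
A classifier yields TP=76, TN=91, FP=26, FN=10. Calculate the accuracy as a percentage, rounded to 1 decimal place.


Accuracy = (TP + TN) / (TP + TN + FP + FN) * 100
= (76 + 91) / (76 + 91 + 26 + 10)
= 167 / 203
= 0.8227
= 82.3%

82.3


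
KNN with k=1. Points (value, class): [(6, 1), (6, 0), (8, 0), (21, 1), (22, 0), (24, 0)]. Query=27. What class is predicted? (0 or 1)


Distances from query 27:
Point 24 (class 0): distance = 3
K=1 nearest neighbors: classes = [0]
Votes for class 1: 0 / 1
Majority vote => class 0

0


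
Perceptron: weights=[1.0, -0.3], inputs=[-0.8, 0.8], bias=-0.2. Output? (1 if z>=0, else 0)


z = w . x + b
= 1.0*-0.8 + -0.3*0.8 + -0.2
= -0.8 + -0.24 + -0.2
= -1.04 + -0.2
= -1.24
Since z = -1.24 < 0, output = 0

0


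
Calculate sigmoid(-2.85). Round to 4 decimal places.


sigmoid(z) = 1 / (1 + exp(-z))
exp(-(-2.85)) = exp(2.85) = 17.2878
1 + 17.2878 = 18.2878
1 / 18.2878 = 0.0547

0.0547


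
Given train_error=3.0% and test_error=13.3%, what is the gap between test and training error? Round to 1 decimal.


Generalization gap = test_error - train_error
= 13.3 - 3.0
= 10.3%
A large gap suggests overfitting.

10.3


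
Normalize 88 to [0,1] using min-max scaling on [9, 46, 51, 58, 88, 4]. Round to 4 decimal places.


Min = 4, Max = 88
Range = 88 - 4 = 84
Scaled = (x - min) / (max - min)
= (88 - 4) / 84
= 84 / 84
= 1.0000

1.0000


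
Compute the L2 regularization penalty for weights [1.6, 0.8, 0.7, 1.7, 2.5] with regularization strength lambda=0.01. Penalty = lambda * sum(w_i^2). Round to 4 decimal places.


Squaring each weight:
1.6^2 = 2.56
0.8^2 = 0.64
0.7^2 = 0.49
1.7^2 = 2.89
2.5^2 = 6.25
Sum of squares = 12.83
Penalty = 0.01 * 12.83 = 0.1283

0.1283


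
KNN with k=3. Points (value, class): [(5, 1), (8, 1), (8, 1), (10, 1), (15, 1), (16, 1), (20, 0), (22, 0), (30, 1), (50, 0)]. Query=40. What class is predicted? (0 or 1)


Distances from query 40:
Point 50 (class 0): distance = 10
Point 30 (class 1): distance = 10
Point 22 (class 0): distance = 18
K=3 nearest neighbors: classes = [0, 1, 0]
Votes for class 1: 1 / 3
Majority vote => class 0

0


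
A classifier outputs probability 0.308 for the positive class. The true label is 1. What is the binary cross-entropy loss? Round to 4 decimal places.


For y=1: Loss = -log(p)
= -log(0.308)
= -(-1.1777)
= 1.1777

1.1777


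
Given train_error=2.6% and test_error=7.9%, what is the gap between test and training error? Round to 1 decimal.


Generalization gap = test_error - train_error
= 7.9 - 2.6
= 5.3%
A moderate gap.

5.3


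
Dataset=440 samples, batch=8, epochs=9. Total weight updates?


Iterations per epoch = 440 / 8 = 55
Total updates = iterations_per_epoch * epochs
= 55 * 9
= 495

495


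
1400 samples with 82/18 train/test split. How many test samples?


Train samples = 1400 * 82% = 1148
Test samples = 1400 - 1148
= 252

252


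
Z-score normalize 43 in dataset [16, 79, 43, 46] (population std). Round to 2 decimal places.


Mean = (16 + 79 + 43 + 46) / 4 = 46.0
Variance = sum((x_i - mean)^2) / n = 499.5
Std = sqrt(499.5) = 22.3495
Z = (x - mean) / std
= (43 - 46.0) / 22.3495
= -3.0 / 22.3495
= -0.13

-0.13


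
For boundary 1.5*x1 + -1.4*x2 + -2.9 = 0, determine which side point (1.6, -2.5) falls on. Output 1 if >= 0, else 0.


Compute 1.5 * 1.6 + -1.4 * -2.5 + -2.9
= 2.4 + 3.5 + -2.9
= 3.0
Since 3.0 >= 0, the point is on the positive side.

1


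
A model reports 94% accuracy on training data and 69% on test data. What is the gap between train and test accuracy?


Gap = train_accuracy - test_accuracy
= 94 - 69
= 25%
This large gap strongly indicates overfitting.

25


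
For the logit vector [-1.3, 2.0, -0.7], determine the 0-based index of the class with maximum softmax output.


Softmax is a monotonic transformation, so it preserves the argmax.
We need to find the index of the maximum logit.
Index 0: -1.3
Index 1: 2.0
Index 2: -0.7
Maximum logit = 2.0 at index 1

1


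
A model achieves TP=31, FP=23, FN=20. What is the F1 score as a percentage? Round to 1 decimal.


Precision = TP / (TP + FP) = 31 / 54 = 0.5741
Recall = TP / (TP + FN) = 31 / 51 = 0.6078
F1 = 2 * P * R / (P + R)
= 2 * 0.5741 * 0.6078 / (0.5741 + 0.6078)
= 0.6979 / 1.1819
= 0.5905
As percentage: 59.0%

59.0


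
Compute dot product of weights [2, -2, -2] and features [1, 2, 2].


Element-wise products:
2 * 1 = 2
-2 * 2 = -4
-2 * 2 = -4
Sum = 2 + -4 + -4
= -6

-6


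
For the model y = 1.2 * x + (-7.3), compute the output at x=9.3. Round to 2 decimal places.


y = 1.2 * 9.3 + (-7.3)
= 11.16 + (-7.3)
= 3.86

3.86


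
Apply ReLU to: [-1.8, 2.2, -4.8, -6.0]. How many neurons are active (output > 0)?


ReLU(x) = max(0, x) for each element:
ReLU(-1.8) = 0
ReLU(2.2) = 2.2
ReLU(-4.8) = 0
ReLU(-6.0) = 0
Active neurons (>0): 1

1


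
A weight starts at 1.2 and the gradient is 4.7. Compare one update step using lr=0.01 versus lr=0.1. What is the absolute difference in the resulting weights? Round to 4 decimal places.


With lr=0.01: w_new = 1.2 - 0.01 * 4.7 = 1.153
With lr=0.1: w_new = 1.2 - 0.1 * 4.7 = 0.73
Absolute difference = |1.153 - 0.73|
= 0.4230

0.4230


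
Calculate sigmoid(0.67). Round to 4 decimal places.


sigmoid(z) = 1 / (1 + exp(-z))
exp(-(0.67)) = exp(-0.67) = 0.5117
1 + 0.5117 = 1.5117
1 / 1.5117 = 0.6615

0.6615


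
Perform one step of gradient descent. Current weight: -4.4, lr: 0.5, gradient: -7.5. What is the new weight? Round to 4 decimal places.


w_new = w_old - lr * gradient
= -4.4 - 0.5 * -7.5
= -4.4 - (-3.75)
= -0.6500

-0.6500


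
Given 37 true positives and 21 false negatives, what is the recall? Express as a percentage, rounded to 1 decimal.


Recall = TP / (TP + FN) * 100
= 37 / (37 + 21)
= 37 / 58
= 0.6379
= 63.8%

63.8


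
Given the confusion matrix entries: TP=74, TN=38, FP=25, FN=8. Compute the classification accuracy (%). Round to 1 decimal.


Accuracy = (TP + TN) / (TP + TN + FP + FN) * 100
= (74 + 38) / (74 + 38 + 25 + 8)
= 112 / 145
= 0.7724
= 77.2%

77.2


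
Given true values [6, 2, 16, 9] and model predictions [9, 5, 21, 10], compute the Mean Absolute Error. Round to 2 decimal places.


Absolute errors: [3, 3, 5, 1]
Sum of absolute errors = 12
MAE = 12 / 4 = 3.00

3.00


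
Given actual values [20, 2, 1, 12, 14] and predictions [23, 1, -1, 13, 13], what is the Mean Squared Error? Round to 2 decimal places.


Differences: [-3, 1, 2, -1, 1]
Squared errors: [9, 1, 4, 1, 1]
Sum of squared errors = 16
MSE = 16 / 5 = 3.20

3.20


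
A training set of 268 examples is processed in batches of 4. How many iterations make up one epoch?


Iterations per epoch = dataset_size / batch_size
= 268 / 4
= 67

67


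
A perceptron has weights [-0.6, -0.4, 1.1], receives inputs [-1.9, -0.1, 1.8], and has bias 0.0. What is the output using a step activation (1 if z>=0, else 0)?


z = w . x + b
= -0.6*-1.9 + -0.4*-0.1 + 1.1*1.8 + 0.0
= 1.14 + 0.04 + 1.98 + 0.0
= 3.16 + 0.0
= 3.16
Since z = 3.16 >= 0, output = 1

1


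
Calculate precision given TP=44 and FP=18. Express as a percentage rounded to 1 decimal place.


Precision = TP / (TP + FP) * 100
= 44 / (44 + 18)
= 44 / 62
= 0.7097
= 71.0%

71.0


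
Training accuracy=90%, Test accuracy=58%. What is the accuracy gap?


Gap = train_accuracy - test_accuracy
= 90 - 58
= 32%
This large gap strongly indicates overfitting.

32


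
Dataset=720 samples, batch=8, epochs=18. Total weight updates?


Iterations per epoch = 720 / 8 = 90
Total updates = iterations_per_epoch * epochs
= 90 * 18
= 1620

1620


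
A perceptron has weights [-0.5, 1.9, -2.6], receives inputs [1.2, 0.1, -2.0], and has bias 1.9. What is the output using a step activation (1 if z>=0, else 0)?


z = w . x + b
= -0.5*1.2 + 1.9*0.1 + -2.6*-2.0 + 1.9
= -0.6 + 0.19 + 5.2 + 1.9
= 4.79 + 1.9
= 6.69
Since z = 6.69 >= 0, output = 1

1


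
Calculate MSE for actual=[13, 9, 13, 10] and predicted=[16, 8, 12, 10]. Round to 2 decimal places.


Differences: [-3, 1, 1, 0]
Squared errors: [9, 1, 1, 0]
Sum of squared errors = 11
MSE = 11 / 4 = 2.75

2.75


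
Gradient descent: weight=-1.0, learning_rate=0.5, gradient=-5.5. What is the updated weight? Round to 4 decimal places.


w_new = w_old - lr * gradient
= -1.0 - 0.5 * -5.5
= -1.0 - (-2.75)
= 1.7500

1.7500


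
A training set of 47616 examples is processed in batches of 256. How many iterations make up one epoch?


Iterations per epoch = dataset_size / batch_size
= 47616 / 256
= 186

186


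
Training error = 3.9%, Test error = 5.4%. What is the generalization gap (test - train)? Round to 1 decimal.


Generalization gap = test_error - train_error
= 5.4 - 3.9
= 1.5%
A small gap suggests good generalization.

1.5


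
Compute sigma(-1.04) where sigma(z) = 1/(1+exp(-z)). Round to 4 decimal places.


sigmoid(z) = 1 / (1 + exp(-z))
exp(-(-1.04)) = exp(1.04) = 2.8292
1 + 2.8292 = 3.8292
1 / 3.8292 = 0.2611

0.2611


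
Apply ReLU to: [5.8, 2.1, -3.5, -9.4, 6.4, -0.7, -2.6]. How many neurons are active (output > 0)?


ReLU(x) = max(0, x) for each element:
ReLU(5.8) = 5.8
ReLU(2.1) = 2.1
ReLU(-3.5) = 0
ReLU(-9.4) = 0
ReLU(6.4) = 6.4
ReLU(-0.7) = 0
ReLU(-2.6) = 0
Active neurons (>0): 3

3


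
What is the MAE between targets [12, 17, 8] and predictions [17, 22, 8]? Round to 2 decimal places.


Absolute errors: [5, 5, 0]
Sum of absolute errors = 10
MAE = 10 / 3 = 3.33

3.33


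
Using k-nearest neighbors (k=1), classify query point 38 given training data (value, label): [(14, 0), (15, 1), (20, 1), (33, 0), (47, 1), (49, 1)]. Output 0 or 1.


Distances from query 38:
Point 33 (class 0): distance = 5
K=1 nearest neighbors: classes = [0]
Votes for class 1: 0 / 1
Majority vote => class 0

0


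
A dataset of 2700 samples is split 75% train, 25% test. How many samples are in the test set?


Train samples = 2700 * 75% = 2025
Test samples = 2700 - 2025
= 675

675


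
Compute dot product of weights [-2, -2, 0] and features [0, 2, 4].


Element-wise products:
-2 * 0 = 0
-2 * 2 = -4
0 * 4 = 0
Sum = 0 + -4 + 0
= -4

-4


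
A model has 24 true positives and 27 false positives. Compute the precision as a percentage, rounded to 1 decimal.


Precision = TP / (TP + FP) * 100
= 24 / (24 + 27)
= 24 / 51
= 0.4706
= 47.1%

47.1


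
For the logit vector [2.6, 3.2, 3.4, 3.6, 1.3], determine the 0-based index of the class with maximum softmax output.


Softmax is a monotonic transformation, so it preserves the argmax.
We need to find the index of the maximum logit.
Index 0: 2.6
Index 1: 3.2
Index 2: 3.4
Index 3: 3.6
Index 4: 1.3
Maximum logit = 3.6 at index 3

3


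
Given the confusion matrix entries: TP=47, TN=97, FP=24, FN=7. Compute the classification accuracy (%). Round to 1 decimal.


Accuracy = (TP + TN) / (TP + TN + FP + FN) * 100
= (47 + 97) / (47 + 97 + 24 + 7)
= 144 / 175
= 0.8229
= 82.3%

82.3


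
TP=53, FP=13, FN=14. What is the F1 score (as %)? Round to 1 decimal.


Precision = TP / (TP + FP) = 53 / 66 = 0.803
Recall = TP / (TP + FN) = 53 / 67 = 0.791
F1 = 2 * P * R / (P + R)
= 2 * 0.803 * 0.791 / (0.803 + 0.791)
= 1.2705 / 1.5941
= 0.797
As percentage: 79.7%

79.7


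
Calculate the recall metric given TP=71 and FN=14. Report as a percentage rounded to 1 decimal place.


Recall = TP / (TP + FN) * 100
= 71 / (71 + 14)
= 71 / 85
= 0.8353
= 83.5%

83.5


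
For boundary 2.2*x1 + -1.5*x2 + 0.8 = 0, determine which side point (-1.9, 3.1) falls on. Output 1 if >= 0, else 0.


Compute 2.2 * -1.9 + -1.5 * 3.1 + 0.8
= -4.18 + -4.65 + 0.8
= -8.03
Since -8.03 < 0, the point is on the negative side.

0


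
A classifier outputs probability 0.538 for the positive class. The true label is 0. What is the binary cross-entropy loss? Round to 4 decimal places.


For y=0: Loss = -log(1-p)
= -log(1 - 0.538)
= -log(0.462)
= -(-0.7722)
= 0.7722

0.7722


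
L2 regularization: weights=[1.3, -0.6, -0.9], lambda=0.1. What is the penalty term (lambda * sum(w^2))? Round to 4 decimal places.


Squaring each weight:
1.3^2 = 1.69
(-0.6)^2 = 0.36
(-0.9)^2 = 0.81
Sum of squares = 2.86
Penalty = 0.1 * 2.86 = 0.2860

0.2860


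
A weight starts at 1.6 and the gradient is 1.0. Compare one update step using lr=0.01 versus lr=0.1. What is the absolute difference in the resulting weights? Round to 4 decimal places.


With lr=0.01: w_new = 1.6 - 0.01 * 1.0 = 1.59
With lr=0.1: w_new = 1.6 - 0.1 * 1.0 = 1.5
Absolute difference = |1.59 - 1.5|
= 0.0900

0.0900


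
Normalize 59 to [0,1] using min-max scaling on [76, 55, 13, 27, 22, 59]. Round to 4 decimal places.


Min = 13, Max = 76
Range = 76 - 13 = 63
Scaled = (x - min) / (max - min)
= (59 - 13) / 63
= 46 / 63
= 0.7302

0.7302


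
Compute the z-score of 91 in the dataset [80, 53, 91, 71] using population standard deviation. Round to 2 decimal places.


Mean = (80 + 53 + 91 + 71) / 4 = 73.75
Variance = sum((x_i - mean)^2) / n = 193.6875
Std = sqrt(193.6875) = 13.9172
Z = (x - mean) / std
= (91 - 73.75) / 13.9172
= 17.25 / 13.9172
= 1.24

1.24


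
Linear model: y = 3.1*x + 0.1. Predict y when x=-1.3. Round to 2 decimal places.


y = 3.1 * -1.3 + (0.1)
= -4.03 + (0.1)
= -3.93

-3.93


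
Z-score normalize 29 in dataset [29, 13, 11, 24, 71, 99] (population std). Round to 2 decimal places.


Mean = (29 + 13 + 11 + 24 + 71 + 99) / 6 = 41.1667
Variance = sum((x_i - mean)^2) / n = 1063.4722
Std = sqrt(1063.4722) = 32.6109
Z = (x - mean) / std
= (29 - 41.1667) / 32.6109
= -12.1667 / 32.6109
= -0.37

-0.37


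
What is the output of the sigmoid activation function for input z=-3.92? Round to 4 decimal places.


sigmoid(z) = 1 / (1 + exp(-z))
exp(-(-3.92)) = exp(3.92) = 50.4004
1 + 50.4004 = 51.4004
1 / 51.4004 = 0.0195

0.0195


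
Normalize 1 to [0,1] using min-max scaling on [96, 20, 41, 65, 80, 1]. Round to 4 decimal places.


Min = 1, Max = 96
Range = 96 - 1 = 95
Scaled = (x - min) / (max - min)
= (1 - 1) / 95
= 0 / 95
= 0.0000

0.0000


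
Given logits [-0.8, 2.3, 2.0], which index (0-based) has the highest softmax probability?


Softmax is a monotonic transformation, so it preserves the argmax.
We need to find the index of the maximum logit.
Index 0: -0.8
Index 1: 2.3
Index 2: 2.0
Maximum logit = 2.3 at index 1

1


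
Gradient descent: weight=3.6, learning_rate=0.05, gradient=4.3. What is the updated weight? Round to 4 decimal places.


w_new = w_old - lr * gradient
= 3.6 - 0.05 * 4.3
= 3.6 - (0.215)
= 3.3850

3.3850


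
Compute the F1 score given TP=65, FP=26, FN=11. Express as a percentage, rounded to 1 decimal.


Precision = TP / (TP + FP) = 65 / 91 = 0.7143
Recall = TP / (TP + FN) = 65 / 76 = 0.8553
F1 = 2 * P * R / (P + R)
= 2 * 0.7143 * 0.8553 / (0.7143 + 0.8553)
= 1.2218 / 1.5695
= 0.7784
As percentage: 77.8%

77.8


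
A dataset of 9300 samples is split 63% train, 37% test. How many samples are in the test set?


Train samples = 9300 * 63% = 5859
Test samples = 9300 - 5859
= 3441

3441


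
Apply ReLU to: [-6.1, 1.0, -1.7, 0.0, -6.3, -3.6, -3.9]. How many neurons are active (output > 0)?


ReLU(x) = max(0, x) for each element:
ReLU(-6.1) = 0
ReLU(1.0) = 1.0
ReLU(-1.7) = 0
ReLU(0.0) = 0
ReLU(-6.3) = 0
ReLU(-3.6) = 0
ReLU(-3.9) = 0
Active neurons (>0): 1

1


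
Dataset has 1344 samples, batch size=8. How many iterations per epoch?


Iterations per epoch = dataset_size / batch_size
= 1344 / 8
= 168

168


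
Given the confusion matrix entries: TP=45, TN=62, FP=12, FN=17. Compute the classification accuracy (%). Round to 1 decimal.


Accuracy = (TP + TN) / (TP + TN + FP + FN) * 100
= (45 + 62) / (45 + 62 + 12 + 17)
= 107 / 136
= 0.7868
= 78.7%

78.7


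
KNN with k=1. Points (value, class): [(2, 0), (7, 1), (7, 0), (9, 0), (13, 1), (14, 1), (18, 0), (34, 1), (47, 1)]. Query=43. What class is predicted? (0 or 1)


Distances from query 43:
Point 47 (class 1): distance = 4
K=1 nearest neighbors: classes = [1]
Votes for class 1: 1 / 1
Majority vote => class 1

1


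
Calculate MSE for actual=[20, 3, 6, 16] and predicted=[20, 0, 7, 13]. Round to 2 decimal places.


Differences: [0, 3, -1, 3]
Squared errors: [0, 9, 1, 9]
Sum of squared errors = 19
MSE = 19 / 4 = 4.75

4.75


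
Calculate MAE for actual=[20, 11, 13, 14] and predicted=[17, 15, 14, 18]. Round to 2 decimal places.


Absolute errors: [3, 4, 1, 4]
Sum of absolute errors = 12
MAE = 12 / 4 = 3.00

3.00


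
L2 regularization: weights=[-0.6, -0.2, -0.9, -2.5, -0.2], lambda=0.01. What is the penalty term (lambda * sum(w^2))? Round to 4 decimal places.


Squaring each weight:
(-0.6)^2 = 0.36
(-0.2)^2 = 0.04
(-0.9)^2 = 0.81
(-2.5)^2 = 6.25
(-0.2)^2 = 0.04
Sum of squares = 7.5
Penalty = 0.01 * 7.5 = 0.0750

0.0750


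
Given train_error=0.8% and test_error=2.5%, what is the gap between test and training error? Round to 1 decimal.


Generalization gap = test_error - train_error
= 2.5 - 0.8
= 1.7%
A small gap suggests good generalization.

1.7


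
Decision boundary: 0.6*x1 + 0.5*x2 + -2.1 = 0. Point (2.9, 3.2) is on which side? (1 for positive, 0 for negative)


Compute 0.6 * 2.9 + 0.5 * 3.2 + -2.1
= 1.74 + 1.6 + -2.1
= 1.24
Since 1.24 >= 0, the point is on the positive side.

1


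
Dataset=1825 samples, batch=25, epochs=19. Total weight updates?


Iterations per epoch = 1825 / 25 = 73
Total updates = iterations_per_epoch * epochs
= 73 * 19
= 1387

1387


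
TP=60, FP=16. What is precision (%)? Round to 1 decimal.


Precision = TP / (TP + FP) * 100
= 60 / (60 + 16)
= 60 / 76
= 0.7895
= 78.9%

78.9


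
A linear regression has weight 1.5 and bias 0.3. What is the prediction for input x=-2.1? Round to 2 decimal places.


y = 1.5 * -2.1 + (0.3)
= -3.15 + (0.3)
= -2.85

-2.85


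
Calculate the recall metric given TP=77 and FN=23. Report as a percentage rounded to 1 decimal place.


Recall = TP / (TP + FN) * 100
= 77 / (77 + 23)
= 77 / 100
= 0.77
= 77.0%

77.0


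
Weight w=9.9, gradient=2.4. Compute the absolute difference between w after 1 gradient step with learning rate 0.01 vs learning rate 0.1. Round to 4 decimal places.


With lr=0.01: w_new = 9.9 - 0.01 * 2.4 = 9.876
With lr=0.1: w_new = 9.9 - 0.1 * 2.4 = 9.66
Absolute difference = |9.876 - 9.66|
= 0.2160

0.2160


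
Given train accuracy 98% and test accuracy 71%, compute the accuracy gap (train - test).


Gap = train_accuracy - test_accuracy
= 98 - 71
= 27%
This large gap strongly indicates overfitting.

27


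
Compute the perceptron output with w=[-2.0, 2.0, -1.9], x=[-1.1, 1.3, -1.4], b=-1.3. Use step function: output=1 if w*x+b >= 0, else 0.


z = w . x + b
= -2.0*-1.1 + 2.0*1.3 + -1.9*-1.4 + -1.3
= 2.2 + 2.6 + 2.66 + -1.3
= 7.46 + -1.3
= 6.16
Since z = 6.16 >= 0, output = 1

1


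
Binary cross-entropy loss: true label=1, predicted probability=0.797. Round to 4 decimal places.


For y=1: Loss = -log(p)
= -log(0.797)
= -(-0.2269)
= 0.2269

0.2269


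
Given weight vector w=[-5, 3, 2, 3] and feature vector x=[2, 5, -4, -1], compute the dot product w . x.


Element-wise products:
-5 * 2 = -10
3 * 5 = 15
2 * -4 = -8
3 * -1 = -3
Sum = -10 + 15 + -8 + -3
= -6

-6


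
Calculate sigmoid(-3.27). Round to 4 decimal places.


sigmoid(z) = 1 / (1 + exp(-z))
exp(-(-3.27)) = exp(3.27) = 26.3113
1 + 26.3113 = 27.3113
1 / 27.3113 = 0.0366

0.0366


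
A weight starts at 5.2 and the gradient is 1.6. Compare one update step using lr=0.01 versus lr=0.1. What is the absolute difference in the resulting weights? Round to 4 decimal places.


With lr=0.01: w_new = 5.2 - 0.01 * 1.6 = 5.184
With lr=0.1: w_new = 5.2 - 0.1 * 1.6 = 5.04
Absolute difference = |5.184 - 5.04|
= 0.1440

0.1440


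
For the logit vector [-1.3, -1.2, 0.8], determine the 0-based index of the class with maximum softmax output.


Softmax is a monotonic transformation, so it preserves the argmax.
We need to find the index of the maximum logit.
Index 0: -1.3
Index 1: -1.2
Index 2: 0.8
Maximum logit = 0.8 at index 2

2


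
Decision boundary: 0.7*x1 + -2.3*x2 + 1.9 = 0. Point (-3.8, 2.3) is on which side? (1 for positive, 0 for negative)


Compute 0.7 * -3.8 + -2.3 * 2.3 + 1.9
= -2.66 + -5.29 + 1.9
= -6.05
Since -6.05 < 0, the point is on the negative side.

0


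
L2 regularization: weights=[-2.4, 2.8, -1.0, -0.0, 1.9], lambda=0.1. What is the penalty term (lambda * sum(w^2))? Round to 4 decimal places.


Squaring each weight:
(-2.4)^2 = 5.76
2.8^2 = 7.84
(-1.0)^2 = 1.0
(-0.0)^2 = 0.0
1.9^2 = 3.61
Sum of squares = 18.21
Penalty = 0.1 * 18.21 = 1.8210

1.8210


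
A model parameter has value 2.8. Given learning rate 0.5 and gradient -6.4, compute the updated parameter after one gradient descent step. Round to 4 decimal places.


w_new = w_old - lr * gradient
= 2.8 - 0.5 * -6.4
= 2.8 - (-3.2)
= 6.0000

6.0000


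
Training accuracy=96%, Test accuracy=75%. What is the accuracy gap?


Gap = train_accuracy - test_accuracy
= 96 - 75
= 21%
This large gap strongly indicates overfitting.

21


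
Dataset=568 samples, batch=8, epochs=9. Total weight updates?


Iterations per epoch = 568 / 8 = 71
Total updates = iterations_per_epoch * epochs
= 71 * 9
= 639

639


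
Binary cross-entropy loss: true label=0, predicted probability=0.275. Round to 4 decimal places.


For y=0: Loss = -log(1-p)
= -log(1 - 0.275)
= -log(0.725)
= -(-0.3216)
= 0.3216

0.3216


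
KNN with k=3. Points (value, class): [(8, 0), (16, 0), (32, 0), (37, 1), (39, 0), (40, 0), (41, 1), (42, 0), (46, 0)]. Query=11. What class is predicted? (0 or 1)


Distances from query 11:
Point 8 (class 0): distance = 3
Point 16 (class 0): distance = 5
Point 32 (class 0): distance = 21
K=3 nearest neighbors: classes = [0, 0, 0]
Votes for class 1: 0 / 3
Majority vote => class 0

0


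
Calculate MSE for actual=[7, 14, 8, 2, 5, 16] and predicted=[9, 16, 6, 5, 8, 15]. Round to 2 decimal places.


Differences: [-2, -2, 2, -3, -3, 1]
Squared errors: [4, 4, 4, 9, 9, 1]
Sum of squared errors = 31
MSE = 31 / 6 = 5.17

5.17


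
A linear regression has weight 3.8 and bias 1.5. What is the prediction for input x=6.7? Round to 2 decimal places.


y = 3.8 * 6.7 + (1.5)
= 25.46 + (1.5)
= 26.96

26.96


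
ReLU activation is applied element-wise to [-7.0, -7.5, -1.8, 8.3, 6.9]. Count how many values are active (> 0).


ReLU(x) = max(0, x) for each element:
ReLU(-7.0) = 0
ReLU(-7.5) = 0
ReLU(-1.8) = 0
ReLU(8.3) = 8.3
ReLU(6.9) = 6.9
Active neurons (>0): 2

2


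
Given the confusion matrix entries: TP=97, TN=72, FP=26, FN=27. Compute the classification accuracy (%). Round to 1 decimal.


Accuracy = (TP + TN) / (TP + TN + FP + FN) * 100
= (97 + 72) / (97 + 72 + 26 + 27)
= 169 / 222
= 0.7613
= 76.1%

76.1


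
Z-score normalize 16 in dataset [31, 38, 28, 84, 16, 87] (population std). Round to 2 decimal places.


Mean = (31 + 38 + 28 + 84 + 16 + 87) / 6 = 47.3333
Variance = sum((x_i - mean)^2) / n = 771.2222
Std = sqrt(771.2222) = 27.7709
Z = (x - mean) / std
= (16 - 47.3333) / 27.7709
= -31.3333 / 27.7709
= -1.13

-1.13


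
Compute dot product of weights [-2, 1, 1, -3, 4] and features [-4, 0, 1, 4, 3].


Element-wise products:
-2 * -4 = 8
1 * 0 = 0
1 * 1 = 1
-3 * 4 = -12
4 * 3 = 12
Sum = 8 + 0 + 1 + -12 + 12
= 9

9


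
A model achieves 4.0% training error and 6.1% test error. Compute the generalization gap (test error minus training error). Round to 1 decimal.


Generalization gap = test_error - train_error
= 6.1 - 4.0
= 2.1%
A moderate gap.

2.1


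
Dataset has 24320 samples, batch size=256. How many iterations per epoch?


Iterations per epoch = dataset_size / batch_size
= 24320 / 256
= 95

95


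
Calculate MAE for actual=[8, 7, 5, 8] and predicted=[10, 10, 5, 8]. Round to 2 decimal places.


Absolute errors: [2, 3, 0, 0]
Sum of absolute errors = 5
MAE = 5 / 4 = 1.25

1.25


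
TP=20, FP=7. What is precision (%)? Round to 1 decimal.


Precision = TP / (TP + FP) * 100
= 20 / (20 + 7)
= 20 / 27
= 0.7407
= 74.1%

74.1


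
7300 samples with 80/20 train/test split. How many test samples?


Train samples = 7300 * 80% = 5840
Test samples = 7300 - 5840
= 1460

1460


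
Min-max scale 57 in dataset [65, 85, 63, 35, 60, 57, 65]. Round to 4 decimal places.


Min = 35, Max = 85
Range = 85 - 35 = 50
Scaled = (x - min) / (max - min)
= (57 - 35) / 50
= 22 / 50
= 0.4400

0.4400


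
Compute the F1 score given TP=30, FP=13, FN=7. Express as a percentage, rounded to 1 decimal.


Precision = TP / (TP + FP) = 30 / 43 = 0.6977
Recall = TP / (TP + FN) = 30 / 37 = 0.8108
F1 = 2 * P * R / (P + R)
= 2 * 0.6977 * 0.8108 / (0.6977 + 0.8108)
= 1.1314 / 1.5085
= 0.75
As percentage: 75.0%

75.0


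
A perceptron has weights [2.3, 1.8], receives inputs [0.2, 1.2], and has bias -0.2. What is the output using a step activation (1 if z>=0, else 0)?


z = w . x + b
= 2.3*0.2 + 1.8*1.2 + -0.2
= 0.46 + 2.16 + -0.2
= 2.62 + -0.2
= 2.42
Since z = 2.42 >= 0, output = 1

1


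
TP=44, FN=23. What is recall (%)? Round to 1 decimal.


Recall = TP / (TP + FN) * 100
= 44 / (44 + 23)
= 44 / 67
= 0.6567
= 65.7%

65.7


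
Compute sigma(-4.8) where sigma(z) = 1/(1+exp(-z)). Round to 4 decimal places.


sigmoid(z) = 1 / (1 + exp(-z))
exp(-(-4.8)) = exp(4.8) = 121.5104
1 + 121.5104 = 122.5104
1 / 122.5104 = 0.0082

0.0082


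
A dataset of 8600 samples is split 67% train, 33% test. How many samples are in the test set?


Train samples = 8600 * 67% = 5762
Test samples = 8600 - 5762
= 2838

2838


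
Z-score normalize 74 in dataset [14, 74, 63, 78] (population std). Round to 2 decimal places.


Mean = (14 + 74 + 63 + 78) / 4 = 57.25
Variance = sum((x_i - mean)^2) / n = 653.6875
Std = sqrt(653.6875) = 25.5673
Z = (x - mean) / std
= (74 - 57.25) / 25.5673
= 16.75 / 25.5673
= 0.66

0.66


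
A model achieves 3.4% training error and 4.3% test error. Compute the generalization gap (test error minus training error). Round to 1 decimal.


Generalization gap = test_error - train_error
= 4.3 - 3.4
= 0.9%
A small gap suggests good generalization.

0.9


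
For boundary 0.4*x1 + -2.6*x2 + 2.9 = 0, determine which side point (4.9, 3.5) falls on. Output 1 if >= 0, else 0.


Compute 0.4 * 4.9 + -2.6 * 3.5 + 2.9
= 1.96 + -9.1 + 2.9
= -4.24
Since -4.24 < 0, the point is on the negative side.

0


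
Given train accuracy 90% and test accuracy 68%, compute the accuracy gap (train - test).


Gap = train_accuracy - test_accuracy
= 90 - 68
= 22%
This large gap strongly indicates overfitting.

22


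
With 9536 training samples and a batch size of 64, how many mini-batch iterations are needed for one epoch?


Iterations per epoch = dataset_size / batch_size
= 9536 / 64
= 149

149


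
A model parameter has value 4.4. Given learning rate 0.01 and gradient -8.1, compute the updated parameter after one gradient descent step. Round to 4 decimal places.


w_new = w_old - lr * gradient
= 4.4 - 0.01 * -8.1
= 4.4 - (-0.081)
= 4.4810

4.4810


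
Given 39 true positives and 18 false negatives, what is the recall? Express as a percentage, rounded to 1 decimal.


Recall = TP / (TP + FN) * 100
= 39 / (39 + 18)
= 39 / 57
= 0.6842
= 68.4%

68.4


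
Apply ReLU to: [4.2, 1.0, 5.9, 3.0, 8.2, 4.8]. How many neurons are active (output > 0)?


ReLU(x) = max(0, x) for each element:
ReLU(4.2) = 4.2
ReLU(1.0) = 1.0
ReLU(5.9) = 5.9
ReLU(3.0) = 3.0
ReLU(8.2) = 8.2
ReLU(4.8) = 4.8
Active neurons (>0): 6

6


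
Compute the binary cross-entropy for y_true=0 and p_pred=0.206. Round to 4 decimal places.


For y=0: Loss = -log(1-p)
= -log(1 - 0.206)
= -log(0.794)
= -(-0.2307)
= 0.2307

0.2307


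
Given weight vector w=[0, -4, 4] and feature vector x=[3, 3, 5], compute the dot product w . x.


Element-wise products:
0 * 3 = 0
-4 * 3 = -12
4 * 5 = 20
Sum = 0 + -12 + 20
= 8

8


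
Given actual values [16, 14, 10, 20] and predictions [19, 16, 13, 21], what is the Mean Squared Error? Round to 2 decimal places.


Differences: [-3, -2, -3, -1]
Squared errors: [9, 4, 9, 1]
Sum of squared errors = 23
MSE = 23 / 4 = 5.75

5.75


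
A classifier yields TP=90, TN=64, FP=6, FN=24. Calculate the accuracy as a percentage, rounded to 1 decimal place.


Accuracy = (TP + TN) / (TP + TN + FP + FN) * 100
= (90 + 64) / (90 + 64 + 6 + 24)
= 154 / 184
= 0.837
= 83.7%

83.7


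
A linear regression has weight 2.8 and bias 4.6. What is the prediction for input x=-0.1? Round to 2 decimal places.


y = 2.8 * -0.1 + (4.6)
= -0.28 + (4.6)
= 4.32

4.32


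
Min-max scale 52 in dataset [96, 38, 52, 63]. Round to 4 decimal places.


Min = 38, Max = 96
Range = 96 - 38 = 58
Scaled = (x - min) / (max - min)
= (52 - 38) / 58
= 14 / 58
= 0.2414

0.2414


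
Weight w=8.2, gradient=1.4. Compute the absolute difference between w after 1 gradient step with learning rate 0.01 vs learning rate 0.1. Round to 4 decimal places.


With lr=0.01: w_new = 8.2 - 0.01 * 1.4 = 8.186
With lr=0.1: w_new = 8.2 - 0.1 * 1.4 = 8.06
Absolute difference = |8.186 - 8.06|
= 0.1260

0.1260


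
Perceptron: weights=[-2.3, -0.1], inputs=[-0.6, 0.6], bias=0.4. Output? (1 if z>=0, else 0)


z = w . x + b
= -2.3*-0.6 + -0.1*0.6 + 0.4
= 1.38 + -0.06 + 0.4
= 1.32 + 0.4
= 1.72
Since z = 1.72 >= 0, output = 1

1


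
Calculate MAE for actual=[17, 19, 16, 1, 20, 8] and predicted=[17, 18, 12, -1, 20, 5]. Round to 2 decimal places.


Absolute errors: [0, 1, 4, 2, 0, 3]
Sum of absolute errors = 10
MAE = 10 / 6 = 1.67

1.67


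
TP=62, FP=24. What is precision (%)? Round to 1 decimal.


Precision = TP / (TP + FP) * 100
= 62 / (62 + 24)
= 62 / 86
= 0.7209
= 72.1%

72.1


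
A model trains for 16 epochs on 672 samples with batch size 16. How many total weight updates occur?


Iterations per epoch = 672 / 16 = 42
Total updates = iterations_per_epoch * epochs
= 42 * 16
= 672

672


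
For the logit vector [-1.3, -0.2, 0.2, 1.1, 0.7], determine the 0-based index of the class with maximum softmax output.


Softmax is a monotonic transformation, so it preserves the argmax.
We need to find the index of the maximum logit.
Index 0: -1.3
Index 1: -0.2
Index 2: 0.2
Index 3: 1.1
Index 4: 0.7
Maximum logit = 1.1 at index 3

3


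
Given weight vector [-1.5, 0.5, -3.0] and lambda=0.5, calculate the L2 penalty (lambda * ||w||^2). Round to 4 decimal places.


Squaring each weight:
(-1.5)^2 = 2.25
0.5^2 = 0.25
(-3.0)^2 = 9.0
Sum of squares = 11.5
Penalty = 0.5 * 11.5 = 5.7500

5.7500


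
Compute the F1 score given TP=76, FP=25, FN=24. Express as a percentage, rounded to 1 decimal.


Precision = TP / (TP + FP) = 76 / 101 = 0.7525
Recall = TP / (TP + FN) = 76 / 100 = 0.76
F1 = 2 * P * R / (P + R)
= 2 * 0.7525 * 0.76 / (0.7525 + 0.76)
= 1.1438 / 1.5125
= 0.7562
As percentage: 75.6%

75.6


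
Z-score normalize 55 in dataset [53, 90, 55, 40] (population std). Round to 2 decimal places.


Mean = (53 + 90 + 55 + 40) / 4 = 59.5
Variance = sum((x_i - mean)^2) / n = 343.25
Std = sqrt(343.25) = 18.527
Z = (x - mean) / std
= (55 - 59.5) / 18.527
= -4.5 / 18.527
= -0.24

-0.24


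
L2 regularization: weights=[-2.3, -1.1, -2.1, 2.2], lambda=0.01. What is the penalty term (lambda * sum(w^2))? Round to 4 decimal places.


Squaring each weight:
(-2.3)^2 = 5.29
(-1.1)^2 = 1.21
(-2.1)^2 = 4.41
2.2^2 = 4.84
Sum of squares = 15.75
Penalty = 0.01 * 15.75 = 0.1575

0.1575


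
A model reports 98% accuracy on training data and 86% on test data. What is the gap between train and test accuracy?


Gap = train_accuracy - test_accuracy
= 98 - 86
= 12%
This gap suggests the model is overfitting.

12


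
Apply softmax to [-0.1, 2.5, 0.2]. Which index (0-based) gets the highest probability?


Softmax is a monotonic transformation, so it preserves the argmax.
We need to find the index of the maximum logit.
Index 0: -0.1
Index 1: 2.5
Index 2: 0.2
Maximum logit = 2.5 at index 1

1


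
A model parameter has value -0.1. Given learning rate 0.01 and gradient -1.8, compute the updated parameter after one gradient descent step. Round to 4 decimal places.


w_new = w_old - lr * gradient
= -0.1 - 0.01 * -1.8
= -0.1 - (-0.018)
= -0.0820

-0.0820


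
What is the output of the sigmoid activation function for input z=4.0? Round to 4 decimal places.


sigmoid(z) = 1 / (1 + exp(-z))
exp(-(4.0)) = exp(-4.0) = 0.0183
1 + 0.0183 = 1.0183
1 / 1.0183 = 0.9820

0.9820


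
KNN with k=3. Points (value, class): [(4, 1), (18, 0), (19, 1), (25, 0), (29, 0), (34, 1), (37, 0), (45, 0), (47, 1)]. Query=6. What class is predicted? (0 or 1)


Distances from query 6:
Point 4 (class 1): distance = 2
Point 18 (class 0): distance = 12
Point 19 (class 1): distance = 13
K=3 nearest neighbors: classes = [1, 0, 1]
Votes for class 1: 2 / 3
Majority vote => class 1

1


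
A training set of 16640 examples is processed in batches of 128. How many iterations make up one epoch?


Iterations per epoch = dataset_size / batch_size
= 16640 / 128
= 130

130


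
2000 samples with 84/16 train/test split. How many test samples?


Train samples = 2000 * 84% = 1680
Test samples = 2000 - 1680
= 320

320


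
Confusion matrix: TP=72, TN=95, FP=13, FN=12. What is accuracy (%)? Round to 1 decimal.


Accuracy = (TP + TN) / (TP + TN + FP + FN) * 100
= (72 + 95) / (72 + 95 + 13 + 12)
= 167 / 192
= 0.8698
= 87.0%

87.0


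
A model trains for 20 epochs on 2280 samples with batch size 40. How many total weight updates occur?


Iterations per epoch = 2280 / 40 = 57
Total updates = iterations_per_epoch * epochs
= 57 * 20
= 1140

1140


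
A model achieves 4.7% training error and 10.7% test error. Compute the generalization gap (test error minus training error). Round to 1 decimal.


Generalization gap = test_error - train_error
= 10.7 - 4.7
= 6.0%
A moderate gap.

6.0


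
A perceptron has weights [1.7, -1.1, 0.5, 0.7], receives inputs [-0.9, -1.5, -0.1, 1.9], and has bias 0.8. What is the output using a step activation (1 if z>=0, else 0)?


z = w . x + b
= 1.7*-0.9 + -1.1*-1.5 + 0.5*-0.1 + 0.7*1.9 + 0.8
= -1.53 + 1.65 + -0.05 + 1.33 + 0.8
= 1.4 + 0.8
= 2.2
Since z = 2.2 >= 0, output = 1

1


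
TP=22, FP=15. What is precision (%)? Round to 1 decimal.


Precision = TP / (TP + FP) * 100
= 22 / (22 + 15)
= 22 / 37
= 0.5946
= 59.5%

59.5


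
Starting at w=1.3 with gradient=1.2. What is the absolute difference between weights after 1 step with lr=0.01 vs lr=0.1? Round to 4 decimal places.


With lr=0.01: w_new = 1.3 - 0.01 * 1.2 = 1.288
With lr=0.1: w_new = 1.3 - 0.1 * 1.2 = 1.18
Absolute difference = |1.288 - 1.18|
= 0.1080

0.1080


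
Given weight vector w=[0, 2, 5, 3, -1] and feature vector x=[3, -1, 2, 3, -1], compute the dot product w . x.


Element-wise products:
0 * 3 = 0
2 * -1 = -2
5 * 2 = 10
3 * 3 = 9
-1 * -1 = 1
Sum = 0 + -2 + 10 + 9 + 1
= 18

18


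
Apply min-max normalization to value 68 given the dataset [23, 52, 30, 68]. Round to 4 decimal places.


Min = 23, Max = 68
Range = 68 - 23 = 45
Scaled = (x - min) / (max - min)
= (68 - 23) / 45
= 45 / 45
= 1.0000

1.0000
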